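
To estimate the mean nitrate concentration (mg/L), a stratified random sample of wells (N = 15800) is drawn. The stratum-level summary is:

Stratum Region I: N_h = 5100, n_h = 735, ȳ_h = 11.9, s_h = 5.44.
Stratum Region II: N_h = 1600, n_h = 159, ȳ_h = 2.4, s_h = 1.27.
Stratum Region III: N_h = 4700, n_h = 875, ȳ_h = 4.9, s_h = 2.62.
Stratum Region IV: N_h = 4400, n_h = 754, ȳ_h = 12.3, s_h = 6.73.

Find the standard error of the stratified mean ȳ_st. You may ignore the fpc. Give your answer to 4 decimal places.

V̂(ȳ_st) = Σ W_h² s_h²/n_h, with W_h = N_h/N and N = 15800:
  stratum Region I: (5100/15800)²·5.44²/735 = 0.00419505
  stratum Region II: (1600/15800)²·1.27²/159 = 0.000104025
  stratum Region III: (4700/15800)²·2.62²/875 = 0.000694186
  stratum Region IV: (4400/15800)²·6.73²/754 = 0.00465854
V̂(ȳ_st) = 0.0096518
SE(ȳ_st) = √0.0096518 = 0.0982436

SE(ȳ_st) ≈ 0.0982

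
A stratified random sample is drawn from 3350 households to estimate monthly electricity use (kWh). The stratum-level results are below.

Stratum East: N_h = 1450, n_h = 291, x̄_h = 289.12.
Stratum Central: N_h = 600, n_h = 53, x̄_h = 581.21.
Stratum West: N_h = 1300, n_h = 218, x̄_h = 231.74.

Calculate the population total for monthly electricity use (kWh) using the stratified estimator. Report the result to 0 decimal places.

τ̂_st ≈ 1069212

τ̂_st = Σ N_h x̄_h = 1450·289.12 + 600·581.21 + 1300·231.74 = 1069212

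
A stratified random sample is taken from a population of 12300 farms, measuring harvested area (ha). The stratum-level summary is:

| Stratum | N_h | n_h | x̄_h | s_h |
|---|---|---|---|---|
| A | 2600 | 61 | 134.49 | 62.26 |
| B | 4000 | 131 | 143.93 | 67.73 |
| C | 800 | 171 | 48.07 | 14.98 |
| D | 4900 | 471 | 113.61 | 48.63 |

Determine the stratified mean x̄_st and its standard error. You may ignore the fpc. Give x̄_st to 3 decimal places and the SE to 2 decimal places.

x̄_st = Σ W_h x̄_h = (2600·134.49 + 4000·143.93 + 800·48.07 + 4900·113.61)/12300 = 123.62106
V̂(x̄_st) = Σ W_h² s_h²/n_h, with W_h = N_h/N and N = 12300:
  stratum A: (2600/12300)²·62.26²/61 = 2.83939
  stratum B: (4000/12300)²·67.73²/131 = 3.7034
  stratum C: (800/12300)²·14.98²/171 = 0.00555133
  stratum D: (4900/12300)²·48.63²/471 = 0.796837
V̂(x̄_st) = 7.34518
SE(x̄_st) = √7.34518 = 2.7102

x̄_st ≈ 123.621, SE ≈ 2.71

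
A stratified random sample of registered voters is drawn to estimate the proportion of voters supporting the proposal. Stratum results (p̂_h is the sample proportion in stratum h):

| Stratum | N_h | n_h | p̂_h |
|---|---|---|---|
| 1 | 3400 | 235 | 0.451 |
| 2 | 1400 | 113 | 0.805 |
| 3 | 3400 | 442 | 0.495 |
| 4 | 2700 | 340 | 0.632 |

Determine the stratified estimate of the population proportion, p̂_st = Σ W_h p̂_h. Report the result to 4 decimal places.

p̂_st ≈ 0.5550

N = 10900; stratum weights W_h = N_h/N.
p̂_st = Σ W_h p̂_h = (3400·0.451 + 1400·0.805 + 3400·0.495 + 2700·0.632)/10900 = 0.55503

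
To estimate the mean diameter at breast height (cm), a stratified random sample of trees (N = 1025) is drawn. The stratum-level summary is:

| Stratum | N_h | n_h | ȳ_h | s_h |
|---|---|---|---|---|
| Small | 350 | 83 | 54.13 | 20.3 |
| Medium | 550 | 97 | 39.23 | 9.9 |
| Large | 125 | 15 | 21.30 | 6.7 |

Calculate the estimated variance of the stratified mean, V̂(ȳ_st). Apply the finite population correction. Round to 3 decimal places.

V̂(ȳ_st) = Σ W_h² (1 − n_h/N_h) s_h²/n_h, with W_h = N_h/N and N = 1025:
  stratum Small: (350/1025)²·(1 − 83/350)·20.3²/83 = 0.441617
  stratum Medium: (550/1025)²·(1 − 97/550)·9.9²/97 = 0.239614
  stratum Large: (125/1025)²·(1 − 15/125)·6.7²/15 = 0.0391664
V̂(ȳ_st) = 0.720397

V̂(ȳ_st) ≈ 0.720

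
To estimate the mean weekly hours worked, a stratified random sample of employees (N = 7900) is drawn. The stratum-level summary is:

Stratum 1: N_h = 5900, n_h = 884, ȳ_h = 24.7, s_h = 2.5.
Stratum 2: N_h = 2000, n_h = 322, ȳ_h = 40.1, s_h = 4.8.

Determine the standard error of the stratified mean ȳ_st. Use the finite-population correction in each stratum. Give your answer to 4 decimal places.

SE(ȳ_st) ≈ 0.0849

V̂(ȳ_st) = Σ W_h² (1 − n_h/N_h) s_h²/n_h, with W_h = N_h/N and N = 7900:
  stratum 1: (5900/7900)²·(1 − 884/5900)·2.5²/884 = 0.00335261
  stratum 2: (2000/7900)²·(1 − 322/2000)·4.8²/322 = 0.00384764
V̂(ȳ_st) = 0.00720025
SE(ȳ_st) = √0.00720025 = 0.0848543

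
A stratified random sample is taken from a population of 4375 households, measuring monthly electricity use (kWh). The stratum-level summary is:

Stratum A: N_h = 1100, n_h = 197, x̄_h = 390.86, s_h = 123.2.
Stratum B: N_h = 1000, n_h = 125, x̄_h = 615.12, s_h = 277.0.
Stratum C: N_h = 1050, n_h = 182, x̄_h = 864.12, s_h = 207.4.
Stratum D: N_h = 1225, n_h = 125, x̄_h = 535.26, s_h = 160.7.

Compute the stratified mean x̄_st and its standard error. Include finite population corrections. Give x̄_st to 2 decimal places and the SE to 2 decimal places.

x̄_st = Σ W_h x̄_h = (1100·390.86 + 1000·615.12 + 1050·864.12 + 1225·535.26)/4375 = 596.13383
V̂(x̄_st) = Σ W_h² (1 − n_h/N_h) s_h²/n_h, with W_h = N_h/N and N = 4375:
  stratum A: (1100/4375)²·(1 − 197/1100)·123.2²/197 = 3.99834
  stratum B: (1000/4375)²·(1 − 125/1000)·277.0²/125 = 28.0609
  stratum C: (1050/4375)²·(1 − 182/1050)·207.4²/182 = 11.2538
  stratum D: (1225/4375)²·(1 − 125/1225)·160.7²/125 = 14.5444
V̂(x̄_st) = 57.8574
SE(x̄_st) = √57.8574 = 7.6064

x̄_st ≈ 596.13, SE ≈ 7.61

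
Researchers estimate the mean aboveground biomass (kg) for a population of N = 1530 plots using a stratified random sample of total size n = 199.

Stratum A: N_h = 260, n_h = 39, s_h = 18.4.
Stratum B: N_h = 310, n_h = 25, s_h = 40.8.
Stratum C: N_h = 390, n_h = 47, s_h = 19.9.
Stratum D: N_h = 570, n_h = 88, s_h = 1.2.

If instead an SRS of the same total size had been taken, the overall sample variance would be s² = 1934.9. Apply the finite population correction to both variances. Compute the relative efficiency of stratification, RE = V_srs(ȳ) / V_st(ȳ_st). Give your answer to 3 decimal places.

V̂(ȳ_st) = Σ W_h² (1 − n_h/N_h) s_h²/n_h, with W_h = N_h/N and N = 1530:
  stratum A: (260/1530)²·(1 − 39/260)·18.4²/39 = 0.213085
  stratum B: (310/1530)²·(1 − 25/310)·40.8²/25 = 2.51307
  stratum C: (390/1530)²·(1 − 47/390)·19.9²/47 = 0.481487
  stratum D: (570/1530)²·(1 − 88/570)·1.2²/88 = 0.00192052
V_st = 3.20956
V_srs = (1 − 199/1530)·1934.9/199 = 8.45848
Relative efficiency = V_srs / V_st = 8.45848/3.20956 = 2.6354

RE ≈ 2.635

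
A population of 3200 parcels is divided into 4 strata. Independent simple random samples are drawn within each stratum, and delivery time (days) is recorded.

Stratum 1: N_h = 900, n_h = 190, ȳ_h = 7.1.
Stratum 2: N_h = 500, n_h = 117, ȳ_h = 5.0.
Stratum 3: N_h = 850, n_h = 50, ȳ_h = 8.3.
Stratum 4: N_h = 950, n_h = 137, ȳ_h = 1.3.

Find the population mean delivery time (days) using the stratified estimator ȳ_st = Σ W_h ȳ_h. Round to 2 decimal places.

ȳ_st ≈ 5.37

N = Σ N_h = 3200. Stratum weights W_h = N_h/N.
ȳ_st = (900·7.1 + 500·5.0 + 850·8.3 + 950·1.3) / 3200 = 5.3688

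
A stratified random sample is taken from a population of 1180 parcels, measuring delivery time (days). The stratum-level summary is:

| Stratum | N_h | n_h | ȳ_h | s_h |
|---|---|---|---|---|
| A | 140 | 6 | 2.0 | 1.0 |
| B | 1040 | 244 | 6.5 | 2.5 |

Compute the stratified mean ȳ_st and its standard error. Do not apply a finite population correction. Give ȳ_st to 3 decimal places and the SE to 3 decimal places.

ȳ_st = Σ W_h ȳ_h = (140·2.0 + 1040·6.5)/1180 = 5.96610
V̂(ȳ_st) = Σ W_h² s_h²/n_h, with W_h = N_h/N and N = 1180:
  stratum A: (140/1180)²·1.0²/6 = 0.00234607
  stratum B: (1040/1180)²·2.5²/244 = 0.0198972
V̂(ȳ_st) = 0.0222433
SE(ȳ_st) = √0.0222433 = 0.149142

ȳ_st ≈ 5.966, SE ≈ 0.149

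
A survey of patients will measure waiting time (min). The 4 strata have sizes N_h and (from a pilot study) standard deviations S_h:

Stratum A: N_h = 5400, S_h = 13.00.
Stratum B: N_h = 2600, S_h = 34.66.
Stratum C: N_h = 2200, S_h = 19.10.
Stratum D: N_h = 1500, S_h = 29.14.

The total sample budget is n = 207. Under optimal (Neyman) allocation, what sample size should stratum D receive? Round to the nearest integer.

37

Neyman allocation: n_h = n · N_h S_h / Σ N_i S_i, with n = 207.
  stratum A: N_h·S_h = 5400·13.00 = 70200.00
  stratum B: N_h·S_h = 2600·34.66 = 90116.00
  stratum C: N_h·S_h = 2200·19.10 = 42020.00
  stratum D: N_h·S_h = 1500·29.14 = 43710.00
Σ N_h S_h = 246046.00
n for stratum D = 207·43710.00/246046.00 = 36.773 → 37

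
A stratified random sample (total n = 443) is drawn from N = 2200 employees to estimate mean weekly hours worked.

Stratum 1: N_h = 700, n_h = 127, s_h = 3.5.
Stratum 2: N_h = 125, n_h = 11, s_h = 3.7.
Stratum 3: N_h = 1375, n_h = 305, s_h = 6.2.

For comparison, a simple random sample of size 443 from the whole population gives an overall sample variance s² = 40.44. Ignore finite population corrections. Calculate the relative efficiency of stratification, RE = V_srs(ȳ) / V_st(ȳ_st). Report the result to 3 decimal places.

V̂(ȳ_st) = Σ W_h² s_h²/n_h, with W_h = N_h/N and N = 2200:
  stratum 1: (700/2200)²·3.5²/127 = 0.00976524
  stratum 2: (125/2200)²·3.7²/11 = 0.00401777
  stratum 3: (1375/2200)²·6.2²/305 = 0.0492316
V_st = 0.0630146
V_srs = s²/n = 40.44/443 = 0.0912867
Relative efficiency = V_srs / V_st = 0.0912867/0.0630146 = 1.4487

RE ≈ 1.449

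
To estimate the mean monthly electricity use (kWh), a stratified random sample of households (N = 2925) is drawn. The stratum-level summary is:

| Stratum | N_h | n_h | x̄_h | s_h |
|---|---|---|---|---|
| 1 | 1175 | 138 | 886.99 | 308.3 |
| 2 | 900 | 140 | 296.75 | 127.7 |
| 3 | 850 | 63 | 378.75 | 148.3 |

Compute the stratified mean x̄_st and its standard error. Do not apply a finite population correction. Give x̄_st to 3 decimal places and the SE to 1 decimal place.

x̄_st ≈ 557.684, SE ≈ 12.3

x̄_st = Σ W_h x̄_h = (1175·886.99 + 900·296.75 + 850·378.75)/2925 = 557.68402
V̂(x̄_st) = Σ W_h² s_h²/n_h, with W_h = N_h/N and N = 2925:
  stratum 1: (1175/2925)²·308.3²/138 = 111.146
  stratum 2: (900/2925)²·127.7²/140 = 11.0278
  stratum 3: (850/2925)²·148.3²/63 = 29.48
V̂(x̄_st) = 151.653
SE(x̄_st) = √151.653 = 12.3148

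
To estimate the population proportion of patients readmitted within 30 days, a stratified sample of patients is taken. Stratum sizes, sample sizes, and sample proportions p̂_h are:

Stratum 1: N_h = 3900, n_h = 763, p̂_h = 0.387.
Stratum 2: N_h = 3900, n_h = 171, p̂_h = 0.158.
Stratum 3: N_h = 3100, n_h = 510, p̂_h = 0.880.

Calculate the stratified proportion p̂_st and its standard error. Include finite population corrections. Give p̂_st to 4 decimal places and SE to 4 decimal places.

N = 10900; stratum weights W_h = N_h/N.
p̂_st = Σ W_h p̂_h = (3900·0.387 + 3900·0.158 + 3100·0.880)/10900 = 0.44528
V̂(p̂_st) = Σ W_h² (1 − n_h/N_h) p̂_h(1−p̂_h)/(n_h−1):
  stratum 1: (3900/10900)²·(1 − 763/3900)·0.387·0.613/762 = 3.20585e-05
  stratum 2: (3900/10900)²·(1 − 171/3900)·0.158·0.842/170 = 9.57909e-05
  stratum 3: (3100/10900)²·(1 − 510/3100)·0.880·0.120/509 = 1.40202e-05
V̂(p̂_st) = 0.00014187; SE = √V̂ = 0.0119109

p̂_st ≈ 0.4453, SE ≈ 0.0119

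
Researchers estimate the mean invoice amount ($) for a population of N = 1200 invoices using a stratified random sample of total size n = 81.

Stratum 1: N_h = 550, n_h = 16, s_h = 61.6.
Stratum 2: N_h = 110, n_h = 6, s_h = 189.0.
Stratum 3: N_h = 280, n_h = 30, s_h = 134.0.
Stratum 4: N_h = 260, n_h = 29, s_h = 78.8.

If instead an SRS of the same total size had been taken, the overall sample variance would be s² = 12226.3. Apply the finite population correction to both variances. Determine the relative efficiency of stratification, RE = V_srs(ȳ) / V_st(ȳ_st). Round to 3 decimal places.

RE ≈ 1.053

V̂(ȳ_st) = Σ W_h² (1 − n_h/N_h) s_h²/n_h, with W_h = N_h/N and N = 1200:
  stratum 1: (550/1200)²·(1 − 16/550)·61.6²/16 = 48.3708
  stratum 2: (110/1200)²·(1 − 6/110)·189.0²/6 = 47.2972
  stratum 3: (280/1200)²·(1 − 30/280)·134.0²/30 = 29.0954
  stratum 4: (260/1200)²·(1 − 29/260)·78.8²/29 = 8.93053
V_st = 133.694
V_srs = (1 − 81/1200)·12226.3/81 = 140.753
Relative efficiency = V_srs / V_st = 140.753/133.694 = 1.0528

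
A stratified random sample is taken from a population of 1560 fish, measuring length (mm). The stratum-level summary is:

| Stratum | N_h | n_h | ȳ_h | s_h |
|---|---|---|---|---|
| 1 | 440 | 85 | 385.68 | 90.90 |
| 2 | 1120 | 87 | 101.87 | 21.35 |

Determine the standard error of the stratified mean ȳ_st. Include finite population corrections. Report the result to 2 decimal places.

SE(ȳ_st) ≈ 2.95

V̂(ȳ_st) = Σ W_h² (1 − n_h/N_h) s_h²/n_h, with W_h = N_h/N and N = 1560:
  stratum 1: (440/1560)²·(1 − 85/440)·90.90²/85 = 6.23937
  stratum 2: (1120/1560)²·(1 − 87/1120)·21.35²/87 = 2.49084
V̂(ȳ_st) = 8.73021
SE(ȳ_st) = √8.73021 = 2.95469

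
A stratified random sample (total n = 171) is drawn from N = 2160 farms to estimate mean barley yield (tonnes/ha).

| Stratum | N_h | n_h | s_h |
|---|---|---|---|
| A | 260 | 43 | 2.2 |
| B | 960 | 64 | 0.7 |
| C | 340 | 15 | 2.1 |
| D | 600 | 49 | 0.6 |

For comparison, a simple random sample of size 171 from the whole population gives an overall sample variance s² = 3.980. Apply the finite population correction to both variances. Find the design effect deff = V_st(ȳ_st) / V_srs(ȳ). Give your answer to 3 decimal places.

deff ≈ 0.479

V̂(ȳ_st) = Σ W_h² (1 − n_h/N_h) s_h²/n_h, with W_h = N_h/N and N = 2160:
  stratum A: (260/2160)²·(1 − 43/260)·2.2²/43 = 0.00136114
  stratum B: (960/2160)²·(1 − 64/960)·0.7²/64 = 0.00141152
  stratum C: (340/2160)²·(1 − 15/340)·2.1²/15 = 0.00696309
  stratum D: (600/2160)²·(1 − 49/600)·0.6²/49 = 0.000520597
V_st = 0.0102564
V_srs = (1 − 171/2160)·3.980/171 = 0.0214323
deff = V_st / V_srs = 0.0102564/0.0214323 = 0.4785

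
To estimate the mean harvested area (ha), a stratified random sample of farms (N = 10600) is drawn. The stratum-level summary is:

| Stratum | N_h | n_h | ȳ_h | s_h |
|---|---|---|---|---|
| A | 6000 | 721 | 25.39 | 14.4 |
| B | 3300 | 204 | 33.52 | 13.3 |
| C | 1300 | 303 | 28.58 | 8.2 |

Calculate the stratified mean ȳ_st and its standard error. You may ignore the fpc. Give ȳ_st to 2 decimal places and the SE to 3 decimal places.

ȳ_st ≈ 28.31, SE ≈ 0.424

ȳ_st = Σ W_h ȳ_h = (6000·25.39 + 3300·33.52 + 1300·28.58)/10600 = 28.31226
V̂(ȳ_st) = Σ W_h² s_h²/n_h, with W_h = N_h/N and N = 10600:
  stratum A: (6000/10600)²·14.4²/721 = 0.0921468
  stratum B: (3300/10600)²·13.3²/204 = 0.0840406
  stratum C: (1300/10600)²·8.2²/303 = 0.0033378
V̂(ȳ_st) = 0.179525
SE(ȳ_st) = √0.179525 = 0.423704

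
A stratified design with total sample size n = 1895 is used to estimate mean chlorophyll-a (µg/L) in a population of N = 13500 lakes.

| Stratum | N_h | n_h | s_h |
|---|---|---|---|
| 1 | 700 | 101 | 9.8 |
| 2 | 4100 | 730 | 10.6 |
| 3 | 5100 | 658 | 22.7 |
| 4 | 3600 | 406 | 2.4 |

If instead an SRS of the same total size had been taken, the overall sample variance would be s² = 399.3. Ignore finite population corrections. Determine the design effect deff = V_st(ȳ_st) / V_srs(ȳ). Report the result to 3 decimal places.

deff ≈ 0.615

V̂(ȳ_st) = Σ W_h² s_h²/n_h, with W_h = N_h/N and N = 13500:
  stratum 1: (700/13500)²·9.8²/101 = 0.00255658
  stratum 2: (4100/13500)²·10.6²/730 = 0.0141968
  stratum 3: (5100/13500)²·22.7²/658 = 0.111763
  stratum 4: (3600/13500)²·2.4²/406 = 0.00100887
V_st = 0.129525
V_srs = s²/n = 399.3/1895 = 0.210712
deff = V_st / V_srs = 0.129525/0.210712 = 0.6147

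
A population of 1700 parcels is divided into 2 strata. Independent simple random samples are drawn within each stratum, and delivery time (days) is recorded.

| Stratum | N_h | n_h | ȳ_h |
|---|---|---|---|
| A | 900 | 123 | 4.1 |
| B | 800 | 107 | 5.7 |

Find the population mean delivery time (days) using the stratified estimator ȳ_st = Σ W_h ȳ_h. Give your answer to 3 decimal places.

N = Σ N_h = 1700. Stratum weights W_h = N_h/N.
ȳ_st = (900·4.1 + 800·5.7) / 1700 = 4.85294

ȳ_st ≈ 4.853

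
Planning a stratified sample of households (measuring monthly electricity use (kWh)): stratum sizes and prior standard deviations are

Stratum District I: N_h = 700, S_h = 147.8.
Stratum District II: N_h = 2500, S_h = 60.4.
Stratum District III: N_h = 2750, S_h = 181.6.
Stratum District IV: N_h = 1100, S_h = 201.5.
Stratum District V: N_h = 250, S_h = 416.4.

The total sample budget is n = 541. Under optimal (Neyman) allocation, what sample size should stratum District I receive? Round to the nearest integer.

52

Neyman allocation: n_h = n · N_h S_h / Σ N_i S_i, with n = 541.
  stratum District I: N_h·S_h = 700·147.8 = 103460.00
  stratum District II: N_h·S_h = 2500·60.4 = 151000.00
  stratum District III: N_h·S_h = 2750·181.6 = 499400.00
  stratum District IV: N_h·S_h = 1100·201.5 = 221650.00
  stratum District V: N_h·S_h = 250·416.4 = 104100.00
Σ N_h S_h = 1079610.00
n for stratum District I = 541·103460.00/1079610.00 = 51.845 → 52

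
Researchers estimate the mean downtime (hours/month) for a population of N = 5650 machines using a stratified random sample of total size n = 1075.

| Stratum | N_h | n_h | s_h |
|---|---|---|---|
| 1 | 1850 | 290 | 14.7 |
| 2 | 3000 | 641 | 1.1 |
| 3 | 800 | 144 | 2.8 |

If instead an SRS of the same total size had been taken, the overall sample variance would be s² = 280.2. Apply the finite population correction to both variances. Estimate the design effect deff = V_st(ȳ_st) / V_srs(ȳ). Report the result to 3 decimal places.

deff ≈ 0.325

V̂(ȳ_st) = Σ W_h² (1 − n_h/N_h) s_h²/n_h, with W_h = N_h/N and N = 5650:
  stratum 1: (1850/5650)²·(1 − 290/1850)·14.7²/290 = 0.0673653
  stratum 2: (3000/5650)²·(1 − 641/3000)·1.1²/641 = 0.000418485
  stratum 3: (800/5650)²·(1 − 144/800)·2.8²/144 = 0.000895057
V_st = 0.0686788
V_srs = (1 − 1075/5650)·280.2/1075 = 0.211058
deff = V_st / V_srs = 0.0686788/0.211058 = 0.3254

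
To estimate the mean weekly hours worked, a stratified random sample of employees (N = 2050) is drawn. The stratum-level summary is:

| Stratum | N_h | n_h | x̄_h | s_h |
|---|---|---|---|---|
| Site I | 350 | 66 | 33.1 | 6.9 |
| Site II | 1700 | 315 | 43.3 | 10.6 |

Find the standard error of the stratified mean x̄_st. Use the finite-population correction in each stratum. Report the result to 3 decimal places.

SE(x̄_st) ≈ 0.466

V̂(x̄_st) = Σ W_h² (1 − n_h/N_h) s_h²/n_h, with W_h = N_h/N and N = 2050:
  stratum Site I: (350/2050)²·(1 − 66/350)·6.9²/66 = 0.0170621
  stratum Site II: (1700/2050)²·(1 − 315/1700)·10.6²/315 = 0.199844
V̂(x̄_st) = 0.216907
SE(x̄_st) = √0.216907 = 0.465732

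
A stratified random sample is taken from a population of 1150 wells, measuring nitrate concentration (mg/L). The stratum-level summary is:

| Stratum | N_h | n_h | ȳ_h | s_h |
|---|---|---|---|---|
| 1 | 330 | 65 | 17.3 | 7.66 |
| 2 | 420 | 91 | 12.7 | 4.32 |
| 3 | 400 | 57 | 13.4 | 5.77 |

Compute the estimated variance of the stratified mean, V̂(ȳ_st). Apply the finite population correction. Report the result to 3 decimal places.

V̂(ȳ_st) ≈ 0.142

V̂(ȳ_st) = Σ W_h² (1 − n_h/N_h) s_h²/n_h, with W_h = N_h/N and N = 1150:
  stratum 1: (330/1150)²·(1 − 65/330)·7.66²/65 = 0.0596909
  stratum 2: (420/1150)²·(1 − 91/420)·4.32²/91 = 0.0214277
  stratum 3: (400/1150)²·(1 − 57/400)·5.77²/57 = 0.0605948
V̂(ȳ_st) = 0.141713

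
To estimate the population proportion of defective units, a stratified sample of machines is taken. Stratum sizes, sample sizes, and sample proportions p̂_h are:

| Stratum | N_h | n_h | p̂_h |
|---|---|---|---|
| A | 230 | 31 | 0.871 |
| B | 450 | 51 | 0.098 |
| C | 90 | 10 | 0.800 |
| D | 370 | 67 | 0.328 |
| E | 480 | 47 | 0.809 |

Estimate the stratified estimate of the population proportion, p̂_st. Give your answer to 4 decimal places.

N = 1620; stratum weights W_h = N_h/N.
p̂_st = Σ W_h p̂_h = (230·0.871 + 450·0.098 + 90·0.800 + 370·0.328 + 480·0.809)/1620 = 0.50994

p̂_st ≈ 0.5099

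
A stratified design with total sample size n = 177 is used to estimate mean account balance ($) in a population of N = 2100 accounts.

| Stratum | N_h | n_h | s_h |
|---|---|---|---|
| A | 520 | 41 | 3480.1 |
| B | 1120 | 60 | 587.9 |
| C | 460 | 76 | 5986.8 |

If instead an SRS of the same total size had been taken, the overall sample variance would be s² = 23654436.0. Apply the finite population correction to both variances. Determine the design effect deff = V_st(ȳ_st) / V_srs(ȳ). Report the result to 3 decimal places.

V̂(ȳ_st) = Σ W_h² (1 − n_h/N_h) s_h²/n_h, with W_h = N_h/N and N = 2100:
  stratum A: (520/2100)²·(1 − 41/520)·3480.1²/41 = 16684
  stratum B: (1120/2100)²·(1 − 60/1120)·587.9²/60 = 1550.75
  stratum C: (460/2100)²·(1 − 76/460)·5986.8²/76 = 18889.8
V_st = 37124.5
V_srs = (1 − 177/2100)·23654436.0/177 = 122377
deff = V_st / V_srs = 37124.5/122377 = 0.3034

deff ≈ 0.303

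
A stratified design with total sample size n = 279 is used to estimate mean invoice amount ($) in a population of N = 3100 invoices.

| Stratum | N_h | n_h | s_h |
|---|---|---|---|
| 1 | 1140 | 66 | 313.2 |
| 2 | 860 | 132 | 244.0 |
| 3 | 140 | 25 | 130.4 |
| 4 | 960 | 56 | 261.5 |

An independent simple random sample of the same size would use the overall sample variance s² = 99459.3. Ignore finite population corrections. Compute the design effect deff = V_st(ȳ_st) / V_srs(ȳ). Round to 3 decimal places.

deff ≈ 0.994

V̂(ȳ_st) = Σ W_h² s_h²/n_h, with W_h = N_h/N and N = 3100:
  stratum 1: (1140/3100)²·313.2²/66 = 200.995
  stratum 2: (860/3100)²·244.0²/132 = 34.712
  stratum 3: (140/3100)²·130.4²/25 = 1.38723
  stratum 4: (960/3100)²·261.5²/56 = 117.105
V_st = 354.199
V_srs = s²/n = 99459.3/279 = 356.485
deff = V_st / V_srs = 354.199/356.485 = 0.9936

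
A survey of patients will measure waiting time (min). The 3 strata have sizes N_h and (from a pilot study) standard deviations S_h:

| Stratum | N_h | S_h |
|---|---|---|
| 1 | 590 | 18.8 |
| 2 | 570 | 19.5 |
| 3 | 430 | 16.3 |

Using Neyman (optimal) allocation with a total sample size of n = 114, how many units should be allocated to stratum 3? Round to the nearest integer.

Neyman allocation: n_h = n · N_h S_h / Σ N_i S_i, with n = 114.
  stratum 1: N_h·S_h = 590·18.8 = 11092.00
  stratum 2: N_h·S_h = 570·19.5 = 11115.00
  stratum 3: N_h·S_h = 430·16.3 = 7009.00
Σ N_h S_h = 29216.00
n for stratum 3 = 114·7009.00/29216.00 = 27.349 → 27

27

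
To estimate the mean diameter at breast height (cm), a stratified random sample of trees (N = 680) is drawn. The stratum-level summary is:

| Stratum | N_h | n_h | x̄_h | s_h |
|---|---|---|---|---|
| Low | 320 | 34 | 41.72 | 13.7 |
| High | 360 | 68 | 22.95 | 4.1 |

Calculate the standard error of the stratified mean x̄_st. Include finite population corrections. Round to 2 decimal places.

SE(x̄_st) ≈ 1.07

V̂(x̄_st) = Σ W_h² (1 − n_h/N_h) s_h²/n_h, with W_h = N_h/N and N = 680:
  stratum Low: (320/680)²·(1 − 34/320)·13.7²/34 = 1.0926
  stratum High: (360/680)²·(1 − 68/360)·4.1²/68 = 0.0561987
V̂(x̄_st) = 1.1488
SE(x̄_st) = √1.1488 = 1.07182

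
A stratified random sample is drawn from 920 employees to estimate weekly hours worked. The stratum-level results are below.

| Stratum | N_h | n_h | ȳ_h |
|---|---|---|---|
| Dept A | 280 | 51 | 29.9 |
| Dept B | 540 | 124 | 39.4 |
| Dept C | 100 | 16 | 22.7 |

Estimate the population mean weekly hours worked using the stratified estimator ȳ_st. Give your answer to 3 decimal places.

ȳ_st ≈ 34.693

N = Σ N_h = 920. Stratum weights W_h = N_h/N.
ȳ_st = (280·29.9 + 540·39.4 + 100·22.7) / 920 = 34.69348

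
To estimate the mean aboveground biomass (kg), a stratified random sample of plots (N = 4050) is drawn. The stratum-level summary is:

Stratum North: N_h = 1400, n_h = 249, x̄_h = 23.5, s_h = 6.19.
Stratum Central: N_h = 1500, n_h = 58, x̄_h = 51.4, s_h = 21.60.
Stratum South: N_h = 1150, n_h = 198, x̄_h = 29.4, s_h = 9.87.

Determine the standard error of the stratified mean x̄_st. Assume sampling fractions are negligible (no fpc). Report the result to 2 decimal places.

SE(x̄_st) ≈ 1.08

V̂(x̄_st) = Σ W_h² s_h²/n_h, with W_h = N_h/N and N = 4050:
  stratum North: (1400/4050)²·6.19²/249 = 0.0183877
  stratum Central: (1500/4050)²·21.60²/58 = 1.10345
  stratum South: (1150/4050)²·9.87²/198 = 0.0396693
V̂(x̄_st) = 1.16151
SE(x̄_st) = √1.16151 = 1.07773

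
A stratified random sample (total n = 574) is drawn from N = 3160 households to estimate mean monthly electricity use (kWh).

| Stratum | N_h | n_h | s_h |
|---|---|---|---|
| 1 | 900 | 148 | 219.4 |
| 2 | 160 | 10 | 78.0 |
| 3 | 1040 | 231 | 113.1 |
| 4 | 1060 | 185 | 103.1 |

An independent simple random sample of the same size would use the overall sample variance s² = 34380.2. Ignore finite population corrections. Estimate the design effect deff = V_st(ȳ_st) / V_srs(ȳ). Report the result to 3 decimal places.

deff ≈ 0.675

V̂(ȳ_st) = Σ W_h² s_h²/n_h, with W_h = N_h/N and N = 3160:
  stratum 1: (900/3160)²·219.4²/148 = 26.3829
  stratum 2: (160/3160)²·78.0²/10 = 1.55975
  stratum 3: (1040/3160)²·113.1²/231 = 5.99799
  stratum 4: (1060/3160)²·103.1²/185 = 6.46522
V_st = 40.4058
V_srs = s²/n = 34380.2/574 = 59.8958
deff = V_st / V_srs = 40.4058/59.8958 = 0.6746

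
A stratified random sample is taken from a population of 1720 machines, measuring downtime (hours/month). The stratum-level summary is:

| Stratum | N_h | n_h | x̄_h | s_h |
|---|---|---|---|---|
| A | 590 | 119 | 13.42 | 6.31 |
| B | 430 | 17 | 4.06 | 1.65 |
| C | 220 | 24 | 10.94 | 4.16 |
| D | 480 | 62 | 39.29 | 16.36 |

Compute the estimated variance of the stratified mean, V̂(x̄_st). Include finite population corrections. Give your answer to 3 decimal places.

V̂(x̄_st) = Σ W_h² (1 − n_h/N_h) s_h²/n_h, with W_h = N_h/N and N = 1720:
  stratum A: (590/1720)²·(1 − 119/590)·6.31²/119 = 0.0314288
  stratum B: (430/1720)²·(1 − 17/430)·1.65²/17 = 0.00961348
  stratum C: (220/1720)²·(1 − 24/220)·4.16²/24 = 0.0105099
  stratum D: (480/1720)²·(1 − 62/480)·16.36²/62 = 0.292776
V̂(x̄_st) = 0.344328

V̂(x̄_st) ≈ 0.344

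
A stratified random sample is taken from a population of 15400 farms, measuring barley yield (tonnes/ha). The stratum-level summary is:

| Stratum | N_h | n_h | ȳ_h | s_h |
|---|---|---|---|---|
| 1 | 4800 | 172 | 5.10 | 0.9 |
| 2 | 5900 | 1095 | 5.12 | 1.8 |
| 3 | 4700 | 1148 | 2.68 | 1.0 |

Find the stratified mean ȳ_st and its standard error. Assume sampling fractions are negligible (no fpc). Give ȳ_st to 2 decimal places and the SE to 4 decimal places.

ȳ_st = Σ W_h ȳ_h = (4800·5.10 + 5900·5.12 + 4700·2.68)/15400 = 4.36909
V̂(ȳ_st) = Σ W_h² s_h²/n_h, with W_h = N_h/N and N = 15400:
  stratum 1: (4800/15400)²·0.9²/172 = 0.000457507
  stratum 2: (5900/15400)²·1.8²/1095 = 0.000434304
  stratum 3: (4700/15400)²·1.0²/1148 = 8.11358e-05
V̂(ȳ_st) = 0.000972946
SE(ȳ_st) = √0.000972946 = 0.0311921

ȳ_st ≈ 4.37, SE ≈ 0.0312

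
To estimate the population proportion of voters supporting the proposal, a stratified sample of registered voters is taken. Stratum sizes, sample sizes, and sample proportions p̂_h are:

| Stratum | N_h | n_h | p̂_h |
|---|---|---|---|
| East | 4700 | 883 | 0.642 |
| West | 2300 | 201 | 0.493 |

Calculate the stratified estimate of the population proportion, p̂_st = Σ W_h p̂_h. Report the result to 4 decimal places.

p̂_st ≈ 0.5930

N = 7000; stratum weights W_h = N_h/N.
p̂_st = Σ W_h p̂_h = (4700·0.642 + 2300·0.493)/7000 = 0.59304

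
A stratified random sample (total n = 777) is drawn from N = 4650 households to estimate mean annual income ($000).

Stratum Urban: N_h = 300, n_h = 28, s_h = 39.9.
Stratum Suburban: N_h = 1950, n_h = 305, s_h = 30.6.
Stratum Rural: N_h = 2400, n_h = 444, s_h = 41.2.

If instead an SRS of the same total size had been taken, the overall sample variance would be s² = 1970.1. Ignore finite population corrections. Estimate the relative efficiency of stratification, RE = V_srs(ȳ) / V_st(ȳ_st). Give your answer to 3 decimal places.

V̂(ȳ_st) = Σ W_h² s_h²/n_h, with W_h = N_h/N and N = 4650:
  stratum Urban: (300/4650)²·39.9²/28 = 0.23666
  stratum Suburban: (1950/4650)²·30.6²/305 = 0.539891
  stratum Rural: (2400/4650)²·41.2²/444 = 1.01842
V_st = 1.79497
V_srs = s²/n = 1970.1/777 = 2.53552
Relative efficiency = V_srs / V_st = 2.53552/1.79497 = 1.4126

RE ≈ 1.413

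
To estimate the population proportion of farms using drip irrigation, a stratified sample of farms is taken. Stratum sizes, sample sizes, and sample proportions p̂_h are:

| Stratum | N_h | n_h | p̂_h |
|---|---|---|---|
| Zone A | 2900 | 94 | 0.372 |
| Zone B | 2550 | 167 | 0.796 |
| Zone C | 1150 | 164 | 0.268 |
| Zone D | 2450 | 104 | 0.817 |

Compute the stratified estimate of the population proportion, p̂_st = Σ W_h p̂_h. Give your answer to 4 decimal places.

N = 9050; stratum weights W_h = N_h/N.
p̂_st = Σ W_h p̂_h = (2900·0.372 + 2550·0.796 + 1150·0.268 + 2450·0.817)/9050 = 0.59872

p̂_st ≈ 0.5987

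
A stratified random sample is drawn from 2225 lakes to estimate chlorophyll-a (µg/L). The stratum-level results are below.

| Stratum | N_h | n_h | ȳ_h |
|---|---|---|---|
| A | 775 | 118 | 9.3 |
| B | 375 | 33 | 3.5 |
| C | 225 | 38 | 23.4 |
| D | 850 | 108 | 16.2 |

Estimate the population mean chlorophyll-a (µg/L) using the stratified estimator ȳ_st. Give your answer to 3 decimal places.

N = Σ N_h = 2225. Stratum weights W_h = N_h/N.
ȳ_st = (775·9.3 + 375·3.5 + 225·23.4 + 850·16.2) / 2225 = 12.38427

ȳ_st ≈ 12.384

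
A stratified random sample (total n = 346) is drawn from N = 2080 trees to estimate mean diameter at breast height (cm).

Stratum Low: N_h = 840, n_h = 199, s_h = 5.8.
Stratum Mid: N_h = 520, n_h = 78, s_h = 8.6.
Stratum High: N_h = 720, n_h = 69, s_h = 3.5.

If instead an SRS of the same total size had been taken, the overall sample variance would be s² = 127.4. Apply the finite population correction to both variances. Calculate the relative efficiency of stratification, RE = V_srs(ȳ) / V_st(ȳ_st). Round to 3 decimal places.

V̂(ȳ_st) = Σ W_h² (1 − n_h/N_h) s_h²/n_h, with W_h = N_h/N and N = 2080:
  stratum Low: (840/2080)²·(1 − 199/840)·5.8²/199 = 0.0210384
  stratum Mid: (520/2080)²·(1 − 78/520)·8.6²/78 = 0.0503734
  stratum High: (720/2080)²·(1 − 69/720)·3.5²/69 = 0.0192342
V_st = 0.090646
V_srs = (1 − 346/2080)·127.4/346 = 0.306958
Relative efficiency = V_srs / V_st = 0.306958/0.090646 = 3.3863

RE ≈ 3.386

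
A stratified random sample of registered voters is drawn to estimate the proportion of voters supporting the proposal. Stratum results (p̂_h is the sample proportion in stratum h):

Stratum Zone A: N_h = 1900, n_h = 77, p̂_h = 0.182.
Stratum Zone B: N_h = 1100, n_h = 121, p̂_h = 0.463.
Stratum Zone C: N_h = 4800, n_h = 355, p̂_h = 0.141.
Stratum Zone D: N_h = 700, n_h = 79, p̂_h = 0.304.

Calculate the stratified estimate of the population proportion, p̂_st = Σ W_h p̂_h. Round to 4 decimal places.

N = 8500; stratum weights W_h = N_h/N.
p̂_st = Σ W_h p̂_h = (1900·0.182 + 1100·0.463 + 4800·0.141 + 700·0.304)/8500 = 0.20526

p̂_st ≈ 0.2053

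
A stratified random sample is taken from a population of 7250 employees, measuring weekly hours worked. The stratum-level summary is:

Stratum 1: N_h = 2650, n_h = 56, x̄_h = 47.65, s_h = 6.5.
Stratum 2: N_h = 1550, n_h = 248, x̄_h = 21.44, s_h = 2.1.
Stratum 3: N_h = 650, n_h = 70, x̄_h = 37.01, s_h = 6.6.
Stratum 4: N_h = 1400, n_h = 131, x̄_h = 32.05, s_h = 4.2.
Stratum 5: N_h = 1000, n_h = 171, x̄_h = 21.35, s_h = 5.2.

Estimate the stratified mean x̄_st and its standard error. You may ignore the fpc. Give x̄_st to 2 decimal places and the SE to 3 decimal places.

x̄_st = Σ W_h x̄_h = (2650·47.65 + 1550·21.44 + 650·37.01 + 1400·32.05 + 1000·21.35)/7250 = 34.45255
V̂(x̄_st) = Σ W_h² s_h²/n_h, with W_h = N_h/N and N = 7250:
  stratum 1: (2650/7250)²·6.5²/56 = 0.100799
  stratum 2: (1550/7250)²·2.1²/248 = 0.000812782
  stratum 3: (650/7250)²·6.6²/70 = 0.00500196
  stratum 4: (1400/7250)²·4.2²/131 = 0.0050212
  stratum 5: (1000/7250)²·5.2²/171 = 0.00300839
V̂(x̄_st) = 0.114643
SE(x̄_st) = √0.114643 = 0.33859

x̄_st ≈ 34.45, SE ≈ 0.339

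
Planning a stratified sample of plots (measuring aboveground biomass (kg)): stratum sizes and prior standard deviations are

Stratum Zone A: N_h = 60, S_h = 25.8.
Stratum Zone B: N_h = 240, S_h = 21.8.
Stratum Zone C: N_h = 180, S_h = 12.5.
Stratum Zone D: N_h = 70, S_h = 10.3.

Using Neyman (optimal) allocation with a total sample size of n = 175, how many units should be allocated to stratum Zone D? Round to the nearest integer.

13

Neyman allocation: n_h = n · N_h S_h / Σ N_i S_i, with n = 175.
  stratum Zone A: N_h·S_h = 60·25.8 = 1548.00
  stratum Zone B: N_h·S_h = 240·21.8 = 5232.00
  stratum Zone C: N_h·S_h = 180·12.5 = 2250.00
  stratum Zone D: N_h·S_h = 70·10.3 = 721.00
Σ N_h S_h = 9751.00
n for stratum Zone D = 175·721.00/9751.00 = 12.940 → 13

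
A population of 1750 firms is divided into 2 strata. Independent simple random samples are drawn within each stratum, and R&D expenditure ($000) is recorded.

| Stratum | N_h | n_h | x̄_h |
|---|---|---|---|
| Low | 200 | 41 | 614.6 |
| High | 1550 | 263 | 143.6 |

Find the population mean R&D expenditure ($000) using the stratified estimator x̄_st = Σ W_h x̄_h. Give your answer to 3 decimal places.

N = Σ N_h = 1750. Stratum weights W_h = N_h/N.
x̄_st = (200·614.6 + 1550·143.6) / 1750 = 197.42857

x̄_st ≈ 197.429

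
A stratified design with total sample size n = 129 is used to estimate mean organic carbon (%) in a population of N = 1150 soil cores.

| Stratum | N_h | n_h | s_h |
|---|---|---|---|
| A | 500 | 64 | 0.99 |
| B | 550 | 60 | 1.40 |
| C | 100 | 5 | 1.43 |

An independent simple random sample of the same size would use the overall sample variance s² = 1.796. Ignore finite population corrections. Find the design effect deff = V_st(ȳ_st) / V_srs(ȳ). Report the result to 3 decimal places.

deff ≈ 0.967

V̂(ȳ_st) = Σ W_h² s_h²/n_h, with W_h = N_h/N and N = 1150:
  stratum A: (500/1150)²·0.99²/64 = 0.00289491
  stratum B: (550/1150)²·1.40²/60 = 0.00747196
  stratum C: (100/1150)²·1.43²/5 = 0.00309248
V_st = 0.0134593
V_srs = s²/n = 1.796/129 = 0.0139225
deff = V_st / V_srs = 0.0134593/0.0139225 = 0.9667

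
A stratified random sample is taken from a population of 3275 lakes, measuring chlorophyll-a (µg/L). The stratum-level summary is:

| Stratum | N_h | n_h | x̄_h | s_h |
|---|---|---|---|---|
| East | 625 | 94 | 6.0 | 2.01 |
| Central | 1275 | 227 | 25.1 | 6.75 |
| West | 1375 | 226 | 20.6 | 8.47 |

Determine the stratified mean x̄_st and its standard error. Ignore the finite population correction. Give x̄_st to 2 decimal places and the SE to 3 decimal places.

x̄_st = Σ W_h x̄_h = (625·6.0 + 1275·25.1 + 1375·20.6)/3275 = 19.56565
V̂(x̄_st) = Σ W_h² s_h²/n_h, with W_h = N_h/N and N = 3275:
  stratum East: (625/3275)²·2.01²/94 = 0.00156531
  stratum Central: (1275/3275)²·6.75²/227 = 0.0304214
  stratum West: (1375/3275)²·8.47²/226 = 0.0559553
V̂(x̄_st) = 0.087942
SE(x̄_st) = √0.087942 = 0.29655

x̄_st ≈ 19.57, SE ≈ 0.297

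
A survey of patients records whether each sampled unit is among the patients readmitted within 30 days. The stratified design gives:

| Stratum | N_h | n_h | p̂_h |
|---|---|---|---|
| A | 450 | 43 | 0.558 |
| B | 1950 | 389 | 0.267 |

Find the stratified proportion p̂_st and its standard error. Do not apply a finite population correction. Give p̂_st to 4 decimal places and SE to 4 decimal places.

N = 2400; stratum weights W_h = N_h/N.
p̂_st = Σ W_h p̂_h = (450·0.558 + 1950·0.267)/2400 = 0.32156
V̂(p̂_st) = Σ W_h² p̂_h(1−p̂_h)/(n_h−1):
  stratum A: (450/2400)²·0.558·0.442/42 = 0.000206448
  stratum B: (1950/2400)²·0.267·0.733/388 = 0.000332989
V̂(p̂_st) = 0.000539437; SE = √V̂ = 0.0232258

p̂_st ≈ 0.3216, SE ≈ 0.0232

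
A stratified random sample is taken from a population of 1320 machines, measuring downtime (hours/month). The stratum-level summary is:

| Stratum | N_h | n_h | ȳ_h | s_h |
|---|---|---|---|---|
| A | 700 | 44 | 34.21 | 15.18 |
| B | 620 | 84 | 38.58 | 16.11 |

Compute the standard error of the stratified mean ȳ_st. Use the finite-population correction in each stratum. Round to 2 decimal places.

SE(ȳ_st) ≈ 1.40

V̂(ȳ_st) = Σ W_h² (1 − n_h/N_h) s_h²/n_h, with W_h = N_h/N and N = 1320:
  stratum A: (700/1320)²·(1 − 44/700)·15.18²/44 = 1.38021
  stratum B: (620/1320)²·(1 − 84/620)·16.11²/84 = 0.589278
V̂(ȳ_st) = 1.96949
SE(ȳ_st) = √1.96949 = 1.40338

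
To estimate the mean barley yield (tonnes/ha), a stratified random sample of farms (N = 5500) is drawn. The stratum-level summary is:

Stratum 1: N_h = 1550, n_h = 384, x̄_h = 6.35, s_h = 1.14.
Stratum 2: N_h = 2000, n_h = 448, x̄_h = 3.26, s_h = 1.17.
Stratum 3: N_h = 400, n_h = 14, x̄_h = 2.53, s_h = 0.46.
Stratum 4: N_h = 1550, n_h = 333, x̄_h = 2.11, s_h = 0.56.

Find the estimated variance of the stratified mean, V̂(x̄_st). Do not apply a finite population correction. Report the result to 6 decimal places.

V̂(x̄_st) ≈ 0.000828

V̂(x̄_st) = Σ W_h² s_h²/n_h, with W_h = N_h/N and N = 5500:
  stratum 1: (1550/5500)²·1.14²/384 = 0.000268792
  stratum 2: (2000/5500)²·1.17²/448 = 0.000404044
  stratum 3: (400/5500)²·0.46²/14 = 7.99433e-05
  stratum 4: (1550/5500)²·0.56²/333 = 7.47945e-05
V̂(x̄_st) = 0.000827574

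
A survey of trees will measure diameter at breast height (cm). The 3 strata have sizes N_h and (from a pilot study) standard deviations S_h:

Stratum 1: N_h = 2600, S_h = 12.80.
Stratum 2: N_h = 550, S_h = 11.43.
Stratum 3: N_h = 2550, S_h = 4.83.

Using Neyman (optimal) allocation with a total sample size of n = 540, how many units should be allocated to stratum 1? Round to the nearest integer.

346

Neyman allocation: n_h = n · N_h S_h / Σ N_i S_i, with n = 540.
  stratum 1: N_h·S_h = 2600·12.80 = 33280.00
  stratum 2: N_h·S_h = 550·11.43 = 6286.50
  stratum 3: N_h·S_h = 2550·4.83 = 12316.50
Σ N_h S_h = 51883.00
n for stratum 1 = 540·33280.00/51883.00 = 346.379 → 346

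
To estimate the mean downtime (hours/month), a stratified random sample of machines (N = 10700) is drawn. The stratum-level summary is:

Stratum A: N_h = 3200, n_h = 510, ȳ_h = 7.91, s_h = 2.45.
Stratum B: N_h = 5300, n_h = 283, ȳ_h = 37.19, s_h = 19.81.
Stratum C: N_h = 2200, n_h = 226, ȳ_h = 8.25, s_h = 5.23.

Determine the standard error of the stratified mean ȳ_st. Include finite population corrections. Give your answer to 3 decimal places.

V̂(ȳ_st) = Σ W_h² (1 − n_h/N_h) s_h²/n_h, with W_h = N_h/N and N = 10700:
  stratum A: (3200/10700)²·(1 − 510/3200)·2.45²/510 = 0.000884905
  stratum B: (5300/10700)²·(1 − 283/5300)·19.81²/283 = 0.322059
  stratum C: (2200/10700)²·(1 − 226/2200)·5.23²/226 = 0.00459089
V̂(ȳ_st) = 0.327534
SE(ȳ_st) = √0.327534 = 0.572306

SE(ȳ_st) ≈ 0.572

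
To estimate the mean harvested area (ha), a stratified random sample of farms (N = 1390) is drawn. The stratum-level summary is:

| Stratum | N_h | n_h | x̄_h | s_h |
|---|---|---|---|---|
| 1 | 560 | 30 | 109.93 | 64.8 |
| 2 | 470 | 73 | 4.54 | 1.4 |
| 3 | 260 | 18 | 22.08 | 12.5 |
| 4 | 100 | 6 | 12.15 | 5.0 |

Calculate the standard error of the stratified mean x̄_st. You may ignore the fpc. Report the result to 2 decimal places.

V̂(x̄_st) = Σ W_h² s_h²/n_h, with W_h = N_h/N and N = 1390:
  stratum 1: (560/1390)²·64.8²/30 = 22.7183
  stratum 2: (470/1390)²·1.4²/73 = 0.00306972
  stratum 3: (260/1390)²·12.5²/18 = 0.303714
  stratum 4: (100/1390)²·5.0²/6 = 0.0215655
V̂(x̄_st) = 23.0466
SE(x̄_st) = √23.0466 = 4.80069

SE(x̄_st) ≈ 4.80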